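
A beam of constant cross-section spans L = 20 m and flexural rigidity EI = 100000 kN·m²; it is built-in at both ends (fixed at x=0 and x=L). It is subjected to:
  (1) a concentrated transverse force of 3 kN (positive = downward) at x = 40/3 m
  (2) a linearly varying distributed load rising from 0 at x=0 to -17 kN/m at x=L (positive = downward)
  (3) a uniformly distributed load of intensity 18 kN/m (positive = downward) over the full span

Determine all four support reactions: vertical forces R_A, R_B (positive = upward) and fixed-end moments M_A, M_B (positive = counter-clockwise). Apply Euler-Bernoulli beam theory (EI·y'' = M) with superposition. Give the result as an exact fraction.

Load 1 — point force P=3 kN at a=40/3 m (b=L-a=20/3):
  R_A = Pb²(3a+b)/L³ = 3·(20/3)²·(3·(40/3)+(20/3))/20³ = 7/9 kN
  M_A = Pab²/L² = 3·(40/3)·(20/3)²/20² = 40/9 kN·m
  R_B = Pa²(a+3b)/L³ = 3·(40/3)²·((40/3)+3·(20/3))/20³ = 20/9 kN
  M_B = -Pa²b/L² = -3·(40/3)²·(20/3)/20² = -80/9 kN·m
Load 2 — triangular load w₀=-17 kN/m (0→w₀ over full span):
  R_A = 3w₀L/20 = 3·(-17)·20/20 = -51 kN
  M_A = w₀L²/30 = (-17)·20²/30 = -680/3 kN·m
  R_B = 7w₀L/20 = 7·(-17)·20/20 = -119 kN
  M_B = -w₀L²/20 = -(-17)·20²/20 = 340 kN·m
Load 3 — uniform load w=18 kN/m over full span:
  R_A = wL/2 = 18·20/2 = 180 kN
  M_A = wL²/12 = 18·20²/12 = 600 kN·m
  R_B = wL/2 = 18·20/2 = 180 kN
  M_B = -wL²/12 = -18·20²/12 = -600 kN·m
Superposition: R_A = 1168/9 kN, M_A = 3400/9 kN·m, R_B = 569/9 kN, M_B = -2420/9 kN·m

R_A = 1168/9 kN, M_A = 3400/9 kN·m, R_B = 569/9 kN, M_B = -2420/9 kN·m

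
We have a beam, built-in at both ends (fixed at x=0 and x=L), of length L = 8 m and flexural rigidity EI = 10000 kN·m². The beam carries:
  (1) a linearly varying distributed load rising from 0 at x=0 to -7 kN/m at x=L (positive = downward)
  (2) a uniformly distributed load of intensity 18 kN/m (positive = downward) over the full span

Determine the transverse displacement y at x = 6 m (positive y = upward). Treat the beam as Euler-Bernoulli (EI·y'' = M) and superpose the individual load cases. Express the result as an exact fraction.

y(6) = -849/100000 m

Load 1 — triangular load w₀=-7 kN/m (0→w₀ over full span):
  y_1 = -w₀x²(L-x)²(x+2L)/(120LEI) = -(-7)·6²·(8-6)²·(6+2·8)/(120·8·10000) = 231/100000 m
Load 2 — uniform load w=18 kN/m over full span:
  y_2 = -wx²(L-x)²/(24EI) = -18·6²·(8-6)²/(24·10000) = -27/2500 m
Superposition: y = Σ y_i = -849/100000 m ≈ -0.008490 m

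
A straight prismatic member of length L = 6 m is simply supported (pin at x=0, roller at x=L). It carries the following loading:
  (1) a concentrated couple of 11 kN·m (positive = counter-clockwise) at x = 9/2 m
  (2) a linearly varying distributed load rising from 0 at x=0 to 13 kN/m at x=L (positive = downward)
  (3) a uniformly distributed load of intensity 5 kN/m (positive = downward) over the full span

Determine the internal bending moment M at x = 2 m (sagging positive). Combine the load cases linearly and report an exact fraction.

M(2) = 421/9 kN·m

Load 1 — applied couple M₀=11 kN·m at a=9/2 m (b=L-a=3/2):
  M_1 = M₀x/L  [x≤a] = 11·2/6 = 11/3 kN·m
Load 2 — triangular load w₀=13 kN/m (0→w₀ over full span):
  M_2 = w₀Lx/6 - w₀x³/(6L) = 13·6·2/6 - 13·2³/(6·6) = 208/9 kN·m
Load 3 — uniform load w=5 kN/m over full span:
  M_3 = wx(L-x)/2 = 5·2·(6-2)/2 = 20 kN·m
Superposition: M = Σ M_i = 421/9 kN·m ≈ 46.777778 kN·m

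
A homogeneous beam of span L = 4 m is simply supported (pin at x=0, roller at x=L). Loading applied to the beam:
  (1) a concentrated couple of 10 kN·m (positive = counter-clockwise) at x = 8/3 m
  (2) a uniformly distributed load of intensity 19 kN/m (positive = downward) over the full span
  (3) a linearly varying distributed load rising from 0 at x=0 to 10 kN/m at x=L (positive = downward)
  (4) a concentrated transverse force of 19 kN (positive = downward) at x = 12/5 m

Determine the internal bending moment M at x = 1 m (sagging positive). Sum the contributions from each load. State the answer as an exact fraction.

Load 1 — applied couple M₀=10 kN·m at a=8/3 m (b=L-a=4/3):
  M_1 = M₀x/L  [x≤a] = 10·1/4 = 5/2 kN·m
Load 2 — uniform load w=19 kN/m over full span:
  M_2 = wx(L-x)/2 = 19·1·(4-1)/2 = 57/2 kN·m
Load 3 — triangular load w₀=10 kN/m (0→w₀ over full span):
  M_3 = w₀Lx/6 - w₀x³/(6L) = 10·4·1/6 - 10·1³/(6·4) = 25/4 kN·m
Load 4 — point force P=19 kN at a=12/5 m (b=L-a=8/5):
  M_4 = Pbx/L  [x≤a] = 19·(8/5)·1/4 = 38/5 kN·m
Superposition: M = Σ M_i = 897/20 kN·m ≈ 44.850000 kN·m

M(1) = 897/20 kN·m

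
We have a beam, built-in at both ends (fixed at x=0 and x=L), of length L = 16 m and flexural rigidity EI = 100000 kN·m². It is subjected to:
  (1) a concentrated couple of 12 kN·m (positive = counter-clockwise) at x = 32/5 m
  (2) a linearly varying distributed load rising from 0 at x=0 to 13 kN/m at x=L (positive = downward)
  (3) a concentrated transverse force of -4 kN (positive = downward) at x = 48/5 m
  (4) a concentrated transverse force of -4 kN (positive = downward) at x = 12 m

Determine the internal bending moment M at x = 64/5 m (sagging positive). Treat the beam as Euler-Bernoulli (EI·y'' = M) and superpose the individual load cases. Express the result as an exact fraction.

M(64/5) = 7393/1875 kN·m

Load 1 — applied couple M₀=12 kN·m at a=32/5 m (b=L-a=48/5):
  M_1 = R_Ax - M_A - M₀  [x>a] with R_A=27/25, M_A=36/25 = (27/25)·(64/5) - (36/25) - 12 = 48/125 kN·m
Load 2 — triangular load w₀=13 kN/m (0→w₀ over full span):
  M_2 = 3w₀Lx/20 - w₀L²/30 - w₀x³/(6L) = 3·13·16·(64/5)/20 - 13·16²/30 - 13·(64/5)³/(6·16) = 1664/375 kN·m
Load 3 — point force P=-4 kN at a=48/5 m (b=L-a=32/5):
  M_3 = Pa²(a+3b)(L-x)/L³ - Pa²b/L²  [x>a] = (-4)·(48/5)²·((48/5)+3·(32/5))·(16-(64/5))/16³ - (-4)·(48/5)²·(32/5)/16² = 576/625 kN·m
Load 4 — point force P=-4 kN at a=12 m (b=L-a=4):
  M_4 = Pa²(a+3b)(L-x)/L³ - Pa²b/L²  [x>a] = (-4)·12²·(12+3·4)·(16-(64/5))/16³ - (-4)·12²·4/16² = -9/5 kN·m
Superposition: M = Σ M_i = 7393/1875 kN·m ≈ 3.942933 kN·m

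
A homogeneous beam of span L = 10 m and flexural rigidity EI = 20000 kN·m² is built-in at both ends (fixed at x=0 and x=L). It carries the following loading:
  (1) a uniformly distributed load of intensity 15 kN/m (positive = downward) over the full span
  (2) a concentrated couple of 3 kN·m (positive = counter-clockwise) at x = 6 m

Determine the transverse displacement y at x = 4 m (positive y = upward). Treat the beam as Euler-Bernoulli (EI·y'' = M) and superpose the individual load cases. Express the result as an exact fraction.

Load 1 — uniform load w=15 kN/m over full span:
  y_1 = -wx²(L-x)²/(24EI) = -15·4²·(10-4)²/(24·20000) = -9/500 m
Load 2 — applied couple M₀=3 kN·m at a=6 m (b=L-a=4):
  y_2 = (R_Ax³/6 - M_Ax²/2)/EI  [x≤a] with R_A=54/125, M_A=24/25 = ((54/125)·4³/6 - (24/25)·4²/2)/20000 = -12/78125 m
Superposition: y = Σ y_i = -5673/312500 m ≈ -0.018154 m

y(4) = -5673/312500 m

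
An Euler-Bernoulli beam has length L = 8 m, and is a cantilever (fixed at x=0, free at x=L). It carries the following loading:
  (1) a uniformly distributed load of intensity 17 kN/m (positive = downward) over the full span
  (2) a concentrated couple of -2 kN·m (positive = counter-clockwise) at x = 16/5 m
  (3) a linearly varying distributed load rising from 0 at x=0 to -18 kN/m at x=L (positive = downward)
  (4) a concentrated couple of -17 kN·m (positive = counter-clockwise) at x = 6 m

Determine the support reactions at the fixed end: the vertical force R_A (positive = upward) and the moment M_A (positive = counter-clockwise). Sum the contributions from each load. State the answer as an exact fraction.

R_A = 64 kN, M_A = 179 kN·m

Load 1 — uniform load w=17 kN/m over full span:
  R_A = wL = 17·8 = 136 kN
  M_A = wL²/2 = 17·8²/2 = 544 kN·m
Load 2 — applied couple M₀=-2 kN·m at a=16/5 m (b=L-a=24/5):
  R_A = 0 kN
  M_A = -M₀ = -(-2) = 2 kN·m
Load 3 — triangular load w₀=-18 kN/m (0→w₀ over full span):
  R_A = w₀L/2 = (-18)·8/2 = -72 kN
  M_A = w₀L²/3 = (-18)·8²/3 = -384 kN·m
Load 4 — applied couple M₀=-17 kN·m at a=6 m (b=L-a=2):
  R_A = 0 kN
  M_A = -M₀ = -(-17) = 17 kN·m
Superposition: R_A = 64 kN, M_A = 179 kN·m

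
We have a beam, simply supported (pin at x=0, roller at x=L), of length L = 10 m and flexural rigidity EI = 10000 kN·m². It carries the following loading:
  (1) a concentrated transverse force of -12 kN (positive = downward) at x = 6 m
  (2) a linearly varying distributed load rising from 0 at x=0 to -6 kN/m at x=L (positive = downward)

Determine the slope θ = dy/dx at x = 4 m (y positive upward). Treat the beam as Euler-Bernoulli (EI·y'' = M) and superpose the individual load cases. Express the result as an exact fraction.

θ(4) = 539/75000 rad

Load 1 — point force P=-12 kN at a=6 m (b=L-a=4):
  θ_1 = -Pb(L²-b²-3x²)/(6LEI)  [x≤a] = -(-12)·4·(10²-4²-3·4²)/(6·10·10000) = 9/3125 rad
Load 2 — triangular load w₀=-6 kN/m (0→w₀ over full span):
  θ_2 = -w₀(7L⁴-30L²x²+15x⁴)/(360LEI) = -(-6)·(7·10⁴-30·10²·4²+15·4⁴)/(360·10·10000) = 323/75000 rad
Superposition: θ = Σ θ_i = 539/75000 rad ≈ 0.007187 rad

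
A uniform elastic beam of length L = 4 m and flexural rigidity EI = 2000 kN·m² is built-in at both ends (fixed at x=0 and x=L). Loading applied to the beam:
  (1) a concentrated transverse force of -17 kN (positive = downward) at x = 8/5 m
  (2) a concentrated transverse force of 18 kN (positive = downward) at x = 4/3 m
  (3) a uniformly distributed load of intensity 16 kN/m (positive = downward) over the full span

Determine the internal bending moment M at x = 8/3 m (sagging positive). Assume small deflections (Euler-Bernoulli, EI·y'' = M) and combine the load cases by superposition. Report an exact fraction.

Load 1 — point force P=-17 kN at a=8/5 m (b=L-a=12/5):
  M_1 = Pa²(a+3b)(L-x)/L³ - Pa²b/L²  [x>a] = (-17)·(8/5)²·((8/5)+3·(12/5))·(4-(8/3))/4³ - (-17)·(8/5)²·(12/5)/4² = -544/375 kN·m
Load 2 — point force P=18 kN at a=4/3 m (b=L-a=8/3):
  M_2 = Pa²(a+3b)(L-x)/L³ - Pa²b/L²  [x>a] = 18·(4/3)²·((4/3)+3·(8/3))·(4-(8/3))/4³ - 18·(4/3)²·(8/3)/4² = 8/9 kN·m
Load 3 — uniform load w=16 kN/m over full span:
  M_3 = wLx/2 - wL²/12 - wx²/2 = 16·4·(8/3)/2 - 16·4²/12 - 16·(8/3)²/2 = 64/9 kN·m
Superposition: M = Σ M_i = 2456/375 kN·m ≈ 6.549333 kN·m

M(8/3) = 2456/375 kN·m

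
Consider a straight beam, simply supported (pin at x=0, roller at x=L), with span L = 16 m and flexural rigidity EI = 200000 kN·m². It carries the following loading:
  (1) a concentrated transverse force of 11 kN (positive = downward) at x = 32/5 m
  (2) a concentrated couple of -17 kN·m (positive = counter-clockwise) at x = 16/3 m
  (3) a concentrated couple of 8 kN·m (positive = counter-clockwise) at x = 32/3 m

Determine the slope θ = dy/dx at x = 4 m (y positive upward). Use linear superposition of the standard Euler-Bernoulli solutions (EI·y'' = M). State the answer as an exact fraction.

θ(4) = -120943/150000000 rad

Load 1 — point force P=11 kN at a=32/5 m (b=L-a=48/5):
  θ_1 = -Pb(L²-b²-3x²)/(6LEI)  [x≤a] = -11·(48/5)·(16²-(48/5)²-3·4²)/(6·16·200000) = -1991/3125000 rad
Load 2 — applied couple M₀=-17 kN·m at a=16/3 m (b=L-a=32/3):
  θ_2 = (M₀x²/(2L)+C₁)/EI  [x≤a] with C₁=M₀(3b²-L²)/(6L)=-136/9 = ((-17)·4²/(2·16)+(-136/9))/200000 = -17/144000 rad
Load 3 — applied couple M₀=8 kN·m at a=32/3 m (b=L-a=16/3):
  θ_3 = (M₀x²/(2L)+C₁)/EI  [x≤a] with C₁=M₀(3b²-L²)/(6L)=-128/9 = (8·4²/(2·16)+(-128/9))/200000 = -23/450000 rad
Superposition: θ = Σ θ_i = -120943/150000000 rad ≈ -0.000806 rad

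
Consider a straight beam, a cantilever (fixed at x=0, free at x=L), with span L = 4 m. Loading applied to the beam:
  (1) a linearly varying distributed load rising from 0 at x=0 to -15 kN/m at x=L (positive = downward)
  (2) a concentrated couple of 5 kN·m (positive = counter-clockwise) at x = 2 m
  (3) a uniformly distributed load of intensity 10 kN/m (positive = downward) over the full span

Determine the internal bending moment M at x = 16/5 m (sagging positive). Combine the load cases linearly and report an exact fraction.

M(16/5) = 32/25 kN·m

Load 1 — triangular load w₀=-15 kN/m (0→w₀ over full span):
  M_1 = w₀Lx/2 - w₀L²/3 - w₀x³/(6L) = (-15)·4·(16/5)/2 - (-15)·4²/3 - (-15)·(16/5)³/(6·4) = 112/25 kN·m
Load 2 — applied couple M₀=5 kN·m at a=2 m (b=L-a=2):
  M_2 = 0  [x>a] = 0 kN·m
Load 3 — uniform load w=10 kN/m over full span:
  M_3 = -w(L-x)²/2 = -10·(4-(16/5))²/2 = -16/5 kN·m
Superposition: M = Σ M_i = 32/25 kN·m ≈ 1.280000 kN·m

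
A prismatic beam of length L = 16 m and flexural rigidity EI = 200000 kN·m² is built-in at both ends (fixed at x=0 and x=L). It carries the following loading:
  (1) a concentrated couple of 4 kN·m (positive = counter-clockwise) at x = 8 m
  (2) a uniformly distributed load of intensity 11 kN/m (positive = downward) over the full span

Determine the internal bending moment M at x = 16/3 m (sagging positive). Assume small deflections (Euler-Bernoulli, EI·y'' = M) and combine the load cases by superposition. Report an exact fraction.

M(16/3) = 713/9 kN·m

Load 1 — applied couple M₀=4 kN·m at a=8 m (b=L-a=8):
  M_1 = R_Ax - M_A  [x≤a] with R_A=3/8, M_A=1 = (3/8)·(16/3) - 1 = 1 kN·m
Load 2 — uniform load w=11 kN/m over full span:
  M_2 = wLx/2 - wL²/12 - wx²/2 = 11·16·(16/3)/2 - 11·16²/12 - 11·(16/3)²/2 = 704/9 kN·m
Superposition: M = Σ M_i = 713/9 kN·m ≈ 79.222222 kN·m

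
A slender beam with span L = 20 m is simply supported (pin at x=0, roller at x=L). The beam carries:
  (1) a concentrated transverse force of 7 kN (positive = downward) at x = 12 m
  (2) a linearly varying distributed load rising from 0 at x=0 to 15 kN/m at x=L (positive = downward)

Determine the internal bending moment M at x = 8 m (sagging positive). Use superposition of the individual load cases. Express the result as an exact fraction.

M(8) = 1792/5 kN·m

Load 1 — point force P=7 kN at a=12 m (b=L-a=8):
  M_1 = Pbx/L  [x≤a] = 7·8·8/20 = 112/5 kN·m
Load 2 — triangular load w₀=15 kN/m (0→w₀ over full span):
  M_2 = w₀Lx/6 - w₀x³/(6L) = 15·20·8/6 - 15·8³/(6·20) = 336 kN·m
Superposition: M = Σ M_i = 1792/5 kN·m ≈ 358.400000 kN·m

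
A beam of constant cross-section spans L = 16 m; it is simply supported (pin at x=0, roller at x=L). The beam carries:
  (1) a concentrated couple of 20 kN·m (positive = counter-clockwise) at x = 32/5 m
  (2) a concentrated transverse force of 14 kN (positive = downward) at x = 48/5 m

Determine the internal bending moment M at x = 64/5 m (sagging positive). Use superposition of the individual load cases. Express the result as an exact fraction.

Load 1 — applied couple M₀=20 kN·m at a=32/5 m (b=L-a=48/5):
  M_1 = M₀x/L - M₀  [x>a] = 20·(64/5)/16 - 20 = -4 kN·m
Load 2 — point force P=14 kN at a=48/5 m (b=L-a=32/5):
  M_2 = Pa(L-x)/L  [x>a] = 14·(48/5)·(16-(64/5))/16 = 672/25 kN·m
Superposition: M = Σ M_i = 572/25 kN·m ≈ 22.880000 kN·m

M(64/5) = 572/25 kN·m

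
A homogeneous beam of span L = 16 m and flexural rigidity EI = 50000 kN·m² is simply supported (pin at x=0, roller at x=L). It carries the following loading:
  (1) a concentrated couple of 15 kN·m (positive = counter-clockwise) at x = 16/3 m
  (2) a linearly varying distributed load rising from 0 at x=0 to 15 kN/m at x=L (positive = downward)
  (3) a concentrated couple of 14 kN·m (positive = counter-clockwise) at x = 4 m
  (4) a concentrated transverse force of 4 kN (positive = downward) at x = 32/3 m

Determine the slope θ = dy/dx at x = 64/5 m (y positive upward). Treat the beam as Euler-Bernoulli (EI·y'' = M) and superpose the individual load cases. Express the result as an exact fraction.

Load 1 — applied couple M₀=15 kN·m at a=16/3 m (b=L-a=32/3):
  θ_1 = (M₀x²/(2L)-M₀(x-a)+C₁)/EI  [x>a] with C₁=M₀(3b²-L²)/(6L)=40/3 = (15·(64/5)²/(2·16)-15·((64/5)-(16/3))+(40/3))/50000 = -41/93750 rad
Load 2 — triangular load w₀=15 kN/m (0→w₀ over full span):
  θ_2 = -w₀(7L⁴-30L²x²+15x⁴)/(360LEI) = -15·(7·16⁴-30·16²·(64/5)²+15·(64/5)⁴)/(360·16·50000) = 24224/1171875 rad
Load 3 — applied couple M₀=14 kN·m at a=4 m (b=L-a=12):
  θ_3 = (M₀x²/(2L)-M₀(x-a)+C₁)/EI  [x>a] with C₁=M₀(3b²-L²)/(6L)=77/3 = (14·(64/5)²/(2·16)-14·((64/5)-4)+(77/3))/50000 = -1939/3750000 rad
Load 4 — point force P=4 kN at a=32/3 m (b=L-a=16/3):
  θ_4 = -Pa(2L²-6Lx+3x²+a²)/(6LEI)  [x>a] = -4·(32/3)·(2·16²-6·16·(64/5)+3·(64/5)²+(32/3)²)/(6·16·50000) = 6272/6328125 rad
Superposition: θ = Σ θ_i = 10483363/506250000 rad ≈ 0.020708 rad

θ(64/5) = 10483363/506250000 rad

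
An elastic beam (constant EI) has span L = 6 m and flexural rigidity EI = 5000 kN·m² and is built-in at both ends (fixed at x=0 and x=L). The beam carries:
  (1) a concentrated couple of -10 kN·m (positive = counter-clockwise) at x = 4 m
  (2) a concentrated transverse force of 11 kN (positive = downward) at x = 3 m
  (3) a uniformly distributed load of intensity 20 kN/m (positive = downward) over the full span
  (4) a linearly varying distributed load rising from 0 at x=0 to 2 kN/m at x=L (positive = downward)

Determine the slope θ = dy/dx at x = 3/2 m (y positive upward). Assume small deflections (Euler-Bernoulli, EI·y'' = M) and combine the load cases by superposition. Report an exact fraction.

θ(3/2) = -25013/3200000 rad

Load 1 — applied couple M₀=-10 kN·m at a=4 m (b=L-a=2):
  θ_1 = (R_Ax²/2 - M_Ax)/EI  [x≤a] with R_A=-20/9, M_A=-10/3 = ((-20/9)·(3/2)²/2 - (-10/3)·(3/2))/5000 = 1/2000 rad
Load 2 — point force P=11 kN at a=3 m (b=L-a=3):
  θ_2 = -Pb²x(2aL-(3a+b)x)/(2L³EI)  [x≤a] = -11·3²·(3/2)·(2·3·6-(3·3+3)·(3/2))/(2·6³·5000) = -99/80000 rad
Load 3 — uniform load w=20 kN/m over full span:
  θ_3 = -wx(L-x)(L-2x)/(12EI) = -20·(3/2)·(6-(3/2))·(6-2·(3/2))/(12·5000) = -27/4000 rad
Load 4 — triangular load w₀=2 kN/m (0→w₀ over full span):
  θ_4 = -w₀(2x(L-x)(L-2x)(x+2L)+x²(L-x)²)/(120LEI) = -2·(2·(3/2)·(6-(3/2))·(6-2·(3/2))·((3/2)+2·6)+(3/2)²·(6-(3/2))²)/(120·6·5000) = -1053/3200000 rad
Superposition: θ = Σ θ_i = -25013/3200000 rad ≈ -0.007817 rad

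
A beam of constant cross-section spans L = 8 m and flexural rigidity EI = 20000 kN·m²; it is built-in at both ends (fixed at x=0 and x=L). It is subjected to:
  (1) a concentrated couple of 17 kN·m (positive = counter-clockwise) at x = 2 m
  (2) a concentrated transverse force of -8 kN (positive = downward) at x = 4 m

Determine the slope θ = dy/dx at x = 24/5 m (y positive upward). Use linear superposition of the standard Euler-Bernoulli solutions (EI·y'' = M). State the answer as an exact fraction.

Load 1 — applied couple M₀=17 kN·m at a=2 m (b=L-a=6):
  θ_1 = (R_Ax²/2 - M_Ax - M₀(x-a))/EI  [x>a] with R_A=153/64, M_A=-51/16 = ((153/64)·(24/5)²/2 - (-51/16)·(24/5) - 17·((24/5)-2))/20000 = -119/500000 rad
Load 2 — point force P=-8 kN at a=4 m (b=L-a=4):
  θ_2 = Pa²(L-x)(2bL-(3b+a)(L-x))/(2L³EI)  [x>a] = (-8)·4²·(8-(24/5))·(2·4·8-(3·4+4)·(8-(24/5)))/(2·8³·20000) = -4/15625 rad
Superposition: θ = Σ θ_i = -247/500000 rad ≈ -0.000494 rad

θ(24/5) = -247/500000 rad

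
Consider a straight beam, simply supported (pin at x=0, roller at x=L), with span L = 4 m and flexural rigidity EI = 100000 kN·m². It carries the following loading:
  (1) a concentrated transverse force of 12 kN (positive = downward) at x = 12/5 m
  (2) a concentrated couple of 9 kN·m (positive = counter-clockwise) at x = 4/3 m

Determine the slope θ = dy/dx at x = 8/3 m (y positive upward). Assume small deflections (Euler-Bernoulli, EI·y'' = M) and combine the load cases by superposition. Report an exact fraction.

Load 1 — point force P=12 kN at a=12/5 m (b=L-a=8/5):
  θ_1 = -Pa(2L²-6Lx+3x²+a²)/(6LEI)  [x>a] = -12·(12/5)·(2·4²-6·4·(8/3)+3·(8/3)²+(12/5)²)/(6·4·100000) = 23/390625 rad
Load 2 — applied couple M₀=9 kN·m at a=4/3 m (b=L-a=8/3):
  θ_2 = (M₀x²/(2L)-M₀(x-a)+C₁)/EI  [x>a] with C₁=M₀(3b²-L²)/(6L)=2 = (9·(8/3)²/(2·4)-9·((8/3)-(4/3))+2)/100000 = -1/50000 rad
Superposition: θ = Σ θ_i = 243/6250000 rad ≈ 0.000039 rad

θ(8/3) = 243/6250000 rad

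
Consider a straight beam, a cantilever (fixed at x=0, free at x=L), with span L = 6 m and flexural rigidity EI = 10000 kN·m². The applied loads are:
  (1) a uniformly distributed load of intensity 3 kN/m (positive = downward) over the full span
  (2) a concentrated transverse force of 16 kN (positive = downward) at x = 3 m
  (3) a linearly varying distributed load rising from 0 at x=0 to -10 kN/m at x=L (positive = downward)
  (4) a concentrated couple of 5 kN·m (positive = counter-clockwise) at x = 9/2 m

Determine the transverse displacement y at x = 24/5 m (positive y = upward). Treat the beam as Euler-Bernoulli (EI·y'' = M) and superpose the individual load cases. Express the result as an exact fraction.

Load 1 — uniform load w=3 kN/m over full span:
  y_1 = -wx²(x²-4Lx+6L²)/(24EI) = -3·(24/5)²·((24/5)²-4·6·(24/5)+6·6²)/(24·10000) = -13932/390625 m
Load 2 — point force P=16 kN at a=3 m (b=L-a=3):
  y_2 = -Pa²(3x-a)/(6EI)  [x>a] = -16·3²·(3·(24/5)-3)/(6·10000) = -171/6250 m
Load 3 — triangular load w₀=-10 kN/m (0→w₀ over full span):
  y_3 = (w₀Lx³/12-w₀L²x²/6-w₀x⁵/(120L))/EI = ((-10)·6·(24/5)³/12-(-10)·6²·(24/5)²/6-(-10)·(24/5)⁵/(120·6))/10000 = 168912/1953125 m
Load 4 — applied couple M₀=5 kN·m at a=9/2 m (b=L-a=3/2):
  y_4 = M₀a(2x-a)/(2EI)  [x>a] = 5·(9/2)·(2·(24/5)-(9/2))/(2·10000) = 459/80000 m
Superposition: y = Σ y_i = 7298631/250000000 m ≈ 0.029195 m

y(24/5) = 7298631/250000000 m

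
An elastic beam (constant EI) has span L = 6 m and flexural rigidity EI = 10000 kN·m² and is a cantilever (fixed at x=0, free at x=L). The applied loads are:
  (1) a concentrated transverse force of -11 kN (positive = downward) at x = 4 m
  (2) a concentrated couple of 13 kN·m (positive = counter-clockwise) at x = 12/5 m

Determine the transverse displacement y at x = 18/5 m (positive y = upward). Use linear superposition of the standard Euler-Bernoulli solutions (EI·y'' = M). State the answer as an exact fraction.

y(18/5) = 8577/312500 m

Load 1 — point force P=-11 kN at a=4 m (b=L-a=2):
  y_1 = -Px²(3a-x)/(6EI)  [x≤a] = -(-11)·(18/5)²·(3·4-(18/5))/(6·10000) = 6237/312500 m
Load 2 — applied couple M₀=13 kN·m at a=12/5 m (b=L-a=18/5):
  y_2 = M₀a(2x-a)/(2EI)  [x>a] = 13·(12/5)·(2·(18/5)-(12/5))/(2·10000) = 117/15625 m
Superposition: y = Σ y_i = 8577/312500 m ≈ 0.027446 m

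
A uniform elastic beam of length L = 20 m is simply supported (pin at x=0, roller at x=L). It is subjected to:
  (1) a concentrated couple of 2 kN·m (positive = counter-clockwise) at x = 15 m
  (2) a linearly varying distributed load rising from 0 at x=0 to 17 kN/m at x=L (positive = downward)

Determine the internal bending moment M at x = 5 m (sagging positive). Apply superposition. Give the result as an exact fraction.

M(5) = 2129/8 kN·m

Load 1 — applied couple M₀=2 kN·m at a=15 m (b=L-a=5):
  M_1 = M₀x/L  [x≤a] = 2·5/20 = 1/2 kN·m
Load 2 — triangular load w₀=17 kN/m (0→w₀ over full span):
  M_2 = w₀Lx/6 - w₀x³/(6L) = 17·20·5/6 - 17·5³/(6·20) = 2125/8 kN·m
Superposition: M = Σ M_i = 2129/8 kN·m ≈ 266.125000 kN·m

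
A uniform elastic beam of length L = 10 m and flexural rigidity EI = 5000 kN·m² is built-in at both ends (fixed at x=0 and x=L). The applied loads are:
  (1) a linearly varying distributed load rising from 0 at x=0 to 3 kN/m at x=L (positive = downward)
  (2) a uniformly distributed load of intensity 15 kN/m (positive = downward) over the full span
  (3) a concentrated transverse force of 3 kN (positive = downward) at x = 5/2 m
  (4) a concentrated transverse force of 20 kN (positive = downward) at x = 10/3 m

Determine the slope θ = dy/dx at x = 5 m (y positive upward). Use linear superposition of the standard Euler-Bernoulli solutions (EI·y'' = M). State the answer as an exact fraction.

Load 1 — triangular load w₀=3 kN/m (0→w₀ over full span):
  θ_1 = -w₀(2x(L-x)(L-2x)(x+2L)+x²(L-x)²)/(120LEI) = -3·(2·5·(10-5)·(10-2·5)·(5+2·10)+5²·(10-5)²)/(120·10·5000) = -1/3200 rad
Load 2 — uniform load w=15 kN/m over full span:
  θ_2 = -wx(L-x)(L-2x)/(12EI) = -15·5·(10-5)·(10-2·5)/(12·5000) = 0 rad
Load 3 — point force P=3 kN at a=5/2 m (b=L-a=15/2):
  θ_3 = Pa²(L-x)(2bL-(3b+a)(L-x))/(2L³EI)  [x>a] = 3·(5/2)²·(10-5)·(2·(15/2)·10-(3·(15/2)+(5/2))·(10-5))/(2·10³·5000) = 3/12800 rad
Load 4 — point force P=20 kN at a=10/3 m (b=L-a=20/3):
  θ_4 = Pa²(L-x)(2bL-(3b+a)(L-x))/(2L³EI)  [x>a] = 20·(10/3)²·(10-5)·(2·(20/3)·10-(3·(20/3)+(10/3))·(10-5))/(2·10³·5000) = 1/540 rad
Superposition: θ = Σ θ_i = 613/345600 rad ≈ 0.001774 rad

θ(5) = 613/345600 rad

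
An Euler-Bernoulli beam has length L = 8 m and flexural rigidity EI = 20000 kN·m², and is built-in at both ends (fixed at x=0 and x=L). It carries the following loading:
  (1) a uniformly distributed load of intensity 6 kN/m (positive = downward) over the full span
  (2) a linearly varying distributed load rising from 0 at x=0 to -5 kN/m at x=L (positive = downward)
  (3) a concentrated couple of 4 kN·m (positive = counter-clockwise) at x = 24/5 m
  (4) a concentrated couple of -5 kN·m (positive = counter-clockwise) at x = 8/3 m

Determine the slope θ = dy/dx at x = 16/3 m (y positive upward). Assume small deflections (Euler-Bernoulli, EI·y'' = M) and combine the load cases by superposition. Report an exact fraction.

θ(16/3) = 10897/15187500 rad

Load 1 — uniform load w=6 kN/m over full span:
  θ_1 = -wx(L-x)(L-2x)/(12EI) = -6·(16/3)·(8-(16/3))·(8-2·(16/3))/(12·20000) = 16/16875 rad
Load 2 — triangular load w₀=-5 kN/m (0→w₀ over full span):
  θ_2 = -w₀(2x(L-x)(L-2x)(x+2L)+x²(L-x)²)/(120LEI) = -(-5)·(2·(16/3)·(8-(16/3))·(8-2·(16/3))·((16/3)+2·8)+(16/3)²·(8-(16/3))²)/(120·8·20000) = -56/151875 rad
Load 3 — applied couple M₀=4 kN·m at a=24/5 m (b=L-a=16/5):
  θ_3 = (R_Ax²/2 - M_Ax - M₀(x-a))/EI  [x>a] with R_A=18/25, M_A=32/25 = ((18/25)·(16/3)²/2 - (32/25)·(16/3) - 4·((16/3)-(24/5)))/20000 = 1/15625 rad
Load 4 — applied couple M₀=-5 kN·m at a=8/3 m (b=L-a=16/3):
  θ_4 = (R_Ax²/2 - M_Ax - M₀(x-a))/EI  [x>a] with R_A=-5/6, M_A=0 = ((-5/6)·(16/3)²/2 - 0·(16/3) - (-5)·((16/3)-(8/3)))/20000 = 1/13500 rad
Superposition: θ = Σ θ_i = 10897/15187500 rad ≈ 0.000717 rad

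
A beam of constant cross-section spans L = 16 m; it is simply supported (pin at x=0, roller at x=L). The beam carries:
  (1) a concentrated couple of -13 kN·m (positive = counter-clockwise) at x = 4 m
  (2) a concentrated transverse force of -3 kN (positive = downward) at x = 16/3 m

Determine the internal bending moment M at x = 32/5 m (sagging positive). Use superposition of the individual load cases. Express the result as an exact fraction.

Load 1 — applied couple M₀=-13 kN·m at a=4 m (b=L-a=12):
  M_1 = M₀x/L - M₀  [x>a] = (-13)·(32/5)/16 - (-13) = 39/5 kN·m
Load 2 — point force P=-3 kN at a=16/3 m (b=L-a=32/3):
  M_2 = Pa(L-x)/L  [x>a] = (-3)·(16/3)·(16-(32/5))/16 = -48/5 kN·m
Superposition: M = Σ M_i = -9/5 kN·m ≈ -1.800000 kN·m

M(32/5) = -9/5 kN·m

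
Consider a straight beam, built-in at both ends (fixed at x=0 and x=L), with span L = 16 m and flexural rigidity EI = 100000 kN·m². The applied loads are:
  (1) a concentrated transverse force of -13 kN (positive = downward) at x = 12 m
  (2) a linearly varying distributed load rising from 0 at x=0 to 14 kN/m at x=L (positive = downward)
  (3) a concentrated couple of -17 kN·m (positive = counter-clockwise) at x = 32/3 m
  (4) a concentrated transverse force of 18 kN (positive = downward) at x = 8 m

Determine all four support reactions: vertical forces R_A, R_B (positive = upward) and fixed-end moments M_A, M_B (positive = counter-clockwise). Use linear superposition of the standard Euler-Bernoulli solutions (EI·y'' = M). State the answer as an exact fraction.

Load 1 — point force P=-13 kN at a=12 m (b=L-a=4):
  R_A = Pb²(3a+b)/L³ = (-13)·4²·(3·12+4)/16³ = -65/32 kN
  M_A = Pab²/L² = (-13)·12·4²/16² = -39/4 kN·m
  R_B = Pa²(a+3b)/L³ = (-13)·12²·(12+3·4)/16³ = -351/32 kN
  M_B = -Pa²b/L² = -(-13)·12²·4/16² = 117/4 kN·m
Load 2 — triangular load w₀=14 kN/m (0→w₀ over full span):
  R_A = 3w₀L/20 = 3·14·16/20 = 168/5 kN
  M_A = w₀L²/30 = 14·16²/30 = 1792/15 kN·m
  R_B = 7w₀L/20 = 7·14·16/20 = 392/5 kN
  M_B = -w₀L²/20 = -14·16²/20 = -896/5 kN·m
Load 3 — applied couple M₀=-17 kN·m at a=32/3 m (b=L-a=16/3):
  R_A = 6M₀ab/L³ = 6·(-17)·(32/3)·(16/3)/16³ = -17/12 kN
  M_A = M₀b(2a-b)/L² = (-17)·(16/3)·(2·(32/3)-(16/3))/16² = -17/3 kN·m
  R_B = -6M₀ab/L³ = -6·(-17)·(32/3)·(16/3)/16³ = 17/12 kN
  M_B = M₀a(2b-a)/L² = (-17)·(32/3)·(2·(16/3)-(32/3))/16² = 0 kN·m
Load 4 — point force P=18 kN at a=8 m (b=L-a=8):
  R_A = Pb²(3a+b)/L³ = 18·8²·(3·8+8)/16³ = 9 kN
  M_A = Pab²/L² = 18·8·8²/16² = 36 kN·m
  R_B = Pa²(a+3b)/L³ = 18·8²·(8+3·8)/16³ = 9 kN
  M_B = -Pa²b/L² = -18·8²·8/16² = -36 kN·m
Superposition: R_A = 18793/480 kN, M_A = 2801/20 kN·m, R_B = 37367/480 kN, M_B = -3719/20 kN·m

R_A = 18793/480 kN, M_A = 2801/20 kN·m, R_B = 37367/480 kN, M_B = -3719/20 kN·m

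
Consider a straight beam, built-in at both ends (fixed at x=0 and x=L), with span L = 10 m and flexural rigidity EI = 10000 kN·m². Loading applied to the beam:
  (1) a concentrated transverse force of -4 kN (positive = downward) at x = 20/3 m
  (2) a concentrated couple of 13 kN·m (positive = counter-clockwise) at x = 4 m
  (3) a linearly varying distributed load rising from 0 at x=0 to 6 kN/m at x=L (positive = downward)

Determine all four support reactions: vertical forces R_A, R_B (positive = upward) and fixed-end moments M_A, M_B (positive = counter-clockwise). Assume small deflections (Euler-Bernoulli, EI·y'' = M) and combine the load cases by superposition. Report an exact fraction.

Load 1 — point force P=-4 kN at a=20/3 m (b=L-a=10/3):
  R_A = Pb²(3a+b)/L³ = (-4)·(10/3)²·(3·(20/3)+(10/3))/10³ = -28/27 kN
  M_A = Pab²/L² = (-4)·(20/3)·(10/3)²/10² = -80/27 kN·m
  R_B = Pa²(a+3b)/L³ = (-4)·(20/3)²·((20/3)+3·(10/3))/10³ = -80/27 kN
  M_B = -Pa²b/L² = -(-4)·(20/3)²·(10/3)/10² = 160/27 kN·m
Load 2 — applied couple M₀=13 kN·m at a=4 m (b=L-a=6):
  R_A = 6M₀ab/L³ = 6·13·4·6/10³ = 234/125 kN
  M_A = M₀b(2a-b)/L² = 13·6·(2·4-6)/10² = 39/25 kN·m
  R_B = -6M₀ab/L³ = -6·13·4·6/10³ = -234/125 kN
  M_B = M₀a(2b-a)/L² = 13·4·(2·6-4)/10² = 104/25 kN·m
Load 3 — triangular load w₀=6 kN/m (0→w₀ over full span):
  R_A = 3w₀L/20 = 3·6·10/20 = 9 kN
  M_A = w₀L²/30 = 6·10²/30 = 20 kN·m
  R_B = 7w₀L/20 = 7·6·10/20 = 21 kN
  M_B = -w₀L²/20 = -6·10²/20 = -30 kN·m
Superposition: R_A = 33193/3375 kN, M_A = 12553/675 kN·m, R_B = 54557/3375 kN, M_B = -13442/675 kN·m

R_A = 33193/3375 kN, M_A = 12553/675 kN·m, R_B = 54557/3375 kN, M_B = -13442/675 kN·m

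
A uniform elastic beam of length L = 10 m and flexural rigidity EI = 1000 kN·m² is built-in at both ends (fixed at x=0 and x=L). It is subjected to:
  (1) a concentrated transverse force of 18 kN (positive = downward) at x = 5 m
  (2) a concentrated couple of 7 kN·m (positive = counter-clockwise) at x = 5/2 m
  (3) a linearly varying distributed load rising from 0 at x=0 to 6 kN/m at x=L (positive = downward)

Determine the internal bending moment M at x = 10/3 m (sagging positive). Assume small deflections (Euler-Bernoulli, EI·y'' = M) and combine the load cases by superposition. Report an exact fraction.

M(10/3) = 4637/432 kN·m

Load 1 — point force P=18 kN at a=5 m (b=L-a=5):
  M_1 = Pb²(3a+b)x/L³ - Pab²/L²  [x≤a] = 18·5²·(3·5+5)·(10/3)/10³ - 18·5·5²/10² = 15/2 kN·m
Load 2 — applied couple M₀=7 kN·m at a=5/2 m (b=L-a=15/2):
  M_2 = R_Ax - M_A - M₀  [x>a] with R_A=63/80, M_A=-21/16 = (63/80)·(10/3) - (-21/16) - 7 = -49/16 kN·m
Load 3 — triangular load w₀=6 kN/m (0→w₀ over full span):
  M_3 = 3w₀Lx/20 - w₀L²/30 - w₀x³/(6L) = 3·6·10·(10/3)/20 - 6·10²/30 - 6·(10/3)³/(6·10) = 170/27 kN·m
Superposition: M = Σ M_i = 4637/432 kN·m ≈ 10.733796 kN·m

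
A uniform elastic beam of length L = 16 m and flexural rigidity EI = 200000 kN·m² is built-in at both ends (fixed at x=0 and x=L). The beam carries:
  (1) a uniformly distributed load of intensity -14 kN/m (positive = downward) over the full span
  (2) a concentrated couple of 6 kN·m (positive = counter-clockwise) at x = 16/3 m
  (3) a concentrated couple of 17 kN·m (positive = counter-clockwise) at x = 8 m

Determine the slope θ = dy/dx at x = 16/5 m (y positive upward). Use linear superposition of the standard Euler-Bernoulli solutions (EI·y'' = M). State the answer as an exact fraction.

θ(16/5) = 7123/3125000 rad

Load 1 — uniform load w=-14 kN/m over full span:
  θ_1 = -wx(L-x)(L-2x)/(12EI) = -(-14)·(16/5)·(16-(16/5))·(16-2·(16/5))/(12·200000) = 896/390625 rad
Load 2 — applied couple M₀=6 kN·m at a=16/3 m (b=L-a=32/3):
  θ_2 = (R_Ax²/2 - M_Ax)/EI  [x≤a] with R_A=1/2, M_A=0 = ((1/2)·(16/5)²/2 - 0·(16/5))/200000 = 1/78125 rad
Load 3 — applied couple M₀=17 kN·m at a=8 m (b=L-a=8):
  θ_3 = (R_Ax²/2 - M_Ax)/EI  [x≤a] with R_A=51/32, M_A=17/4 = ((51/32)·(16/5)²/2 - (17/4)·(16/5))/200000 = -17/625000 rad
Superposition: θ = Σ θ_i = 7123/3125000 rad ≈ 0.002279 rad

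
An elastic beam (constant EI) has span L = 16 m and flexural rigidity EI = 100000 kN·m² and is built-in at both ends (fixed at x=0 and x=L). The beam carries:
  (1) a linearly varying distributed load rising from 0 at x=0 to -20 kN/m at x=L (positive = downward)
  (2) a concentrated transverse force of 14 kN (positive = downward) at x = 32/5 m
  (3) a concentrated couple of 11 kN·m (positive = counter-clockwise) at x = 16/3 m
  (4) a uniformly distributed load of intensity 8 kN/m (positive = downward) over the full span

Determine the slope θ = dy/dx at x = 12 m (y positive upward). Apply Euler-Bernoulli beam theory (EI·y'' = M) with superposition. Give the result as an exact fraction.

θ(12) = -6139/18750000 rad

Load 1 — triangular load w₀=-20 kN/m (0→w₀ over full span):
  θ_1 = -w₀(2x(L-x)(L-2x)(x+2L)+x²(L-x)²)/(120LEI) = -(-20)·(2·12·(16-12)·(16-2·12)·(12+2·16)+12²·(16-12)²)/(120·16·100000) = -41/12500 rad
Load 2 — point force P=14 kN at a=32/5 m (b=L-a=48/5):
  θ_2 = Pa²(L-x)(2bL-(3b+a)(L-x))/(2L³EI)  [x>a] = 14·(32/5)²·(16-12)·(2·(48/5)·16-(3·(48/5)+(32/5))·(16-12))/(2·16³·100000) = 182/390625 rad
Load 3 — applied couple M₀=11 kN·m at a=16/3 m (b=L-a=32/3):
  θ_3 = (R_Ax²/2 - M_Ax - M₀(x-a))/EI  [x>a] with R_A=11/12, M_A=0 = ((11/12)·12²/2 - 0·12 - 11·(12-(16/3)))/100000 = -11/150000 rad
Load 4 — uniform load w=8 kN/m over full span:
  θ_4 = -wx(L-x)(L-2x)/(12EI) = -8·12·(16-12)·(16-2·12)/(12·100000) = 8/3125 rad
Superposition: θ = Σ θ_i = -6139/18750000 rad ≈ -0.000327 rad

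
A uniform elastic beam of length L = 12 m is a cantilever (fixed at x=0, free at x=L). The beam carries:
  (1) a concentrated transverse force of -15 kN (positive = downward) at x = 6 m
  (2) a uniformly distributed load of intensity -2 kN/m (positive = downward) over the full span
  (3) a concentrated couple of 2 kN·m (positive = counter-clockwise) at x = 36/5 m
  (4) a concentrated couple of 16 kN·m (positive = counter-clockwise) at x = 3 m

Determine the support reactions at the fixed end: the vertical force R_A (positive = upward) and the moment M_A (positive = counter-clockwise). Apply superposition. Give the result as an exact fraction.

R_A = -39 kN, M_A = -252 kN·m

Load 1 — point force P=-15 kN at a=6 m (b=L-a=6):
  R_A = P = (-15) = -15 kN
  M_A = Pa = (-15)·6 = -90 kN·m
Load 2 — uniform load w=-2 kN/m over full span:
  R_A = wL = (-2)·12 = -24 kN
  M_A = wL²/2 = (-2)·12²/2 = -144 kN·m
Load 3 — applied couple M₀=2 kN·m at a=36/5 m (b=L-a=24/5):
  R_A = 0 kN
  M_A = -M₀ = -2 kN·m
Load 4 — applied couple M₀=16 kN·m at a=3 m (b=L-a=9):
  R_A = 0 kN
  M_A = -M₀ = -16 kN·m
Superposition: R_A = -39 kN, M_A = -252 kN·m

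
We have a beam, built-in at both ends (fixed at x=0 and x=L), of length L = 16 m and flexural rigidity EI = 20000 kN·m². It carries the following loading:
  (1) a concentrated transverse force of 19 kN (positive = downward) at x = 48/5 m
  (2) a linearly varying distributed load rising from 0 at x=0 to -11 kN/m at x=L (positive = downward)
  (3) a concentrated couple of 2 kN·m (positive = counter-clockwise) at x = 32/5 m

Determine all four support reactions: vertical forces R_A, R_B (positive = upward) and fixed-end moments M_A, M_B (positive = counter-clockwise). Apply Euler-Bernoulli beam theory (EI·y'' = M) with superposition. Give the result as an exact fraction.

R_A = -4883/250 kN, M_A = -24166/375 kN·m, R_B = -12367/250 kN, M_B = 12208/125 kN·m

Load 1 — point force P=19 kN at a=48/5 m (b=L-a=32/5):
  R_A = Pb²(3a+b)/L³ = 19·(32/5)²·(3·(48/5)+(32/5))/16³ = 836/125 kN
  M_A = Pab²/L² = 19·(48/5)·(32/5)²/16² = 3648/125 kN·m
  R_B = Pa²(a+3b)/L³ = 19·(48/5)²·((48/5)+3·(32/5))/16³ = 1539/125 kN
  M_B = -Pa²b/L² = -19·(48/5)²·(32/5)/16² = -5472/125 kN·m
Load 2 — triangular load w₀=-11 kN/m (0→w₀ over full span):
  R_A = 3w₀L/20 = 3·(-11)·16/20 = -132/5 kN
  M_A = w₀L²/30 = (-11)·16²/30 = -1408/15 kN·m
  R_B = 7w₀L/20 = 7·(-11)·16/20 = -308/5 kN
  M_B = -w₀L²/20 = -(-11)·16²/20 = 704/5 kN·m
Load 3 — applied couple M₀=2 kN·m at a=32/5 m (b=L-a=48/5):
  R_A = 6M₀ab/L³ = 6·2·(32/5)·(48/5)/16³ = 9/50 kN
  M_A = M₀b(2a-b)/L² = 2·(48/5)·(2·(32/5)-(48/5))/16² = 6/25 kN·m
  R_B = -6M₀ab/L³ = -6·2·(32/5)·(48/5)/16³ = -9/50 kN
  M_B = M₀a(2b-a)/L² = 2·(32/5)·(2·(48/5)-(32/5))/16² = 16/25 kN·m
Superposition: R_A = -4883/250 kN, M_A = -24166/375 kN·m, R_B = -12367/250 kN, M_B = 12208/125 kN·m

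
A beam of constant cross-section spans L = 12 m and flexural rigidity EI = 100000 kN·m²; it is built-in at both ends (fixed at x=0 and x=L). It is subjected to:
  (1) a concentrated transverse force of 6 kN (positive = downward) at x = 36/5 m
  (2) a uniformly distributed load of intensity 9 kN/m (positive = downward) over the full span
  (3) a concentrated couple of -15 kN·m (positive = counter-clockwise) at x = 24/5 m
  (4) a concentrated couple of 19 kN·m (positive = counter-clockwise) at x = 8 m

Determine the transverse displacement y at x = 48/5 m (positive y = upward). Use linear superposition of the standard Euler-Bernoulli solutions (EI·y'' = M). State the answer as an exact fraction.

Load 1 — point force P=6 kN at a=36/5 m (b=L-a=24/5):
  y_1 = -Pa²(L-x)²(3bL-(3b+a)(L-x))/(6L³EI)  [x>a] = -6·(36/5)²·(12-(48/5))²·(3·(24/5)·12-(3·(24/5)+(36/5))·(12-(48/5)))/(6·12³·100000) = -10206/48828125 m
Load 2 — uniform load w=9 kN/m over full span:
  y_2 = -wx²(L-x)²/(24EI) = -9·(48/5)²·(12-(48/5))²/(24·100000) = -3888/1953125 m
Load 3 — applied couple M₀=-15 kN·m at a=24/5 m (b=L-a=36/5):
  y_3 = (R_Ax³/6 - M_Ax²/2 - M₀(x-a)²/2)/EI  [x>a] with R_A=-9/5, M_A=-9/5 = ((-9/5)·(48/5)³/6 - (-9/5)·(48/5)²/2 - (-15)·((48/5)-(24/5))²/2)/100000 = -189/1953125 m
Load 4 — applied couple M₀=19 kN·m at a=8 m (b=L-a=4):
  y_4 = (R_Ax³/6 - M_Ax²/2 - M₀(x-a)²/2)/EI  [x>a] with R_A=19/9, M_A=19/3 = ((19/9)·(48/5)³/6 - (19/3)·(48/5)²/2 - 19·((48/5)-8)²/2)/100000 = -19/390625 m
Superposition: y = Σ y_i = -114506/48828125 m ≈ -0.002345 m

y(48/5) = -114506/48828125 m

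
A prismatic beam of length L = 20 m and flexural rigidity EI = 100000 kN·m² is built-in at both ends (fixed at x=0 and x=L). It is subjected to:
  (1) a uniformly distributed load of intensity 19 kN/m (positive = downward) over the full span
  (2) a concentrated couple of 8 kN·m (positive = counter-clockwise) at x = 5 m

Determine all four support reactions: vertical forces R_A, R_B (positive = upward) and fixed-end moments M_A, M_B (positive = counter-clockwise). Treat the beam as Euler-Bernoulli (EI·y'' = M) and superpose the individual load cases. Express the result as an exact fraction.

R_A = 3809/20 kN, M_A = 3791/6 kN·m, R_B = 3791/20 kN, M_B = -3785/6 kN·m

Load 1 — uniform load w=19 kN/m over full span:
  R_A = wL/2 = 19·20/2 = 190 kN
  M_A = wL²/12 = 19·20²/12 = 1900/3 kN·m
  R_B = wL/2 = 19·20/2 = 190 kN
  M_B = -wL²/12 = -19·20²/12 = -1900/3 kN·m
Load 2 — applied couple M₀=8 kN·m at a=5 m (b=L-a=15):
  R_A = 6M₀ab/L³ = 6·8·5·15/20³ = 9/20 kN
  M_A = M₀b(2a-b)/L² = 8·15·(2·5-15)/20² = -3/2 kN·m
  R_B = -6M₀ab/L³ = -6·8·5·15/20³ = -9/20 kN
  M_B = M₀a(2b-a)/L² = 8·5·(2·15-5)/20² = 5/2 kN·m
Superposition: R_A = 3809/20 kN, M_A = 3791/6 kN·m, R_B = 3791/20 kN, M_B = -3785/6 kN·m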